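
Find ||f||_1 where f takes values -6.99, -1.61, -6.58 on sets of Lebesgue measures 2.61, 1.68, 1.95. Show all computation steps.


Step 1: Compute |f_i|^1 for each value:
  |-6.99|^1 = 6.99
  |-1.61|^1 = 1.61
  |-6.58|^1 = 6.58
Step 2: Multiply by measures and sum:
  6.99 * 2.61 = 18.2439
  1.61 * 1.68 = 2.7048
  6.58 * 1.95 = 12.831
Sum = 18.2439 + 2.7048 + 12.831 = 33.7797
Step 3: Take the p-th root:
||f||_1 = (33.7797)^(1/1) = 33.7797


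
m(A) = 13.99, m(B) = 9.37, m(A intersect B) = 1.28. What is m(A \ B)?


m(A \ B) = m(A) - m(A n B)
= 13.99 - 1.28
= 12.71


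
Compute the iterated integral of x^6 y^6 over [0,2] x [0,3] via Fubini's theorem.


By Fubini's theorem, the double integral factors as a product of single integrals:
Step 1: integral_0^2 x^6 dx = [x^7/7] from 0 to 2
     = 2^7/7 = 18.285714
Step 2: integral_0^3 y^6 dy = [y^7/7] from 0 to 3
     = 3^7/7 = 312.428571
Step 3: Double integral = 18.285714 * 312.428571 = 5712.979592


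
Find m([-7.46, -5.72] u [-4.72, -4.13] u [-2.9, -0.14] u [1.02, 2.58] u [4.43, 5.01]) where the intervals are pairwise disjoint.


For pairwise disjoint intervals, m(union) = sum of lengths.
= (-5.72 - -7.46) + (-4.13 - -4.72) + (-0.14 - -2.9) + (2.58 - 1.02) + (5.01 - 4.43)
= 1.74 + 0.59 + 2.76 + 1.56 + 0.58
= 7.23


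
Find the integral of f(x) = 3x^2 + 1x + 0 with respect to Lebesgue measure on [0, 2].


The Lebesgue integral of a Riemann-integrable function agrees with the Riemann integral.
Antiderivative F(x) = (3/3)x^3 + (1/2)x^2 + 0x
F(2) = (3/3)*2^3 + (1/2)*2^2 + 0*2
     = (3/3)*8 + (1/2)*4 + 0*2
     = 8 + 2 + 0
     = 10
F(0) = 0.0
Integral = F(2) - F(0) = 10 - 0.0 = 10


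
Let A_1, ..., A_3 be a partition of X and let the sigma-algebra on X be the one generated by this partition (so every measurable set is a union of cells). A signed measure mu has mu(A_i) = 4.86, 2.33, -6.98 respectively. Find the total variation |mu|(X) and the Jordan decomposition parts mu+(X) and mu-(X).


Step 1: Every measurable set is a union of atoms (the cells / points), so a Hahn decomposition is
  obtained by grouping atoms by sign: P = union of atoms with mu > 0, N = union of the remaining atoms.
  Atoms in P (indices): 1, 2;  atoms in N (indices): 3
  Positive values: 4.86, 2.33
  Negative values: -6.98
Step 2: mu+(X) = mu(P) = sum of positive atom values = 7.19
Step 3: mu-(X) = -mu(N) = sum of |negative atom values| = 6.98
Step 4: |mu|(X) = mu+(X) + mu-(X) = 7.19 + 6.98 = 14.17


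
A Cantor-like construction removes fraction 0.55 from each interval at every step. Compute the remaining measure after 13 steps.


Step 1: At each step, fraction remaining = 1 - 0.55 = 0.45
Step 2: After 13 steps, measure = (0.45)^13
Result = 3.102864e-05


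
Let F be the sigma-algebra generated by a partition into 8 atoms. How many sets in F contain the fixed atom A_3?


Each element of F is a union of some subset S of the 8 atoms.
The element contains A_3 iff A_3 is in S.
So we count subsets S of {A_1,...,A_8} with A_3 in S: choose freely among the other 7 atoms.
Count = 2^(8-1) = 2^7 = 128.


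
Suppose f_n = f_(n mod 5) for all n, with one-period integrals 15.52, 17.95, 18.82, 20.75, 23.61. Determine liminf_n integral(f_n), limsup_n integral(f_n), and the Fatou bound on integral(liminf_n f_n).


The sequence (integral(f_n)) is periodic with period 5, repeating the values 15.52, 17.95, 18.82, 20.75, 23.61 indefinitely.
Step 1: For a periodic sequence, every tail (a_m, a_(m+1), ...) contains all 5 period values infinitely often.
Step 2: Hence inf of every tail = min of the period values = min(15.52, 17.95, 18.82, 20.75, 23.61) = 15.52.
        liminf_n integral(f_n) = sup over m of (inf of tail from m) = 15.52.
Step 3: Similarly sup of every tail = max of the period values = 23.61.
        limsup_n integral(f_n) = 23.61.
Step 4: Fatou's lemma: integral(liminf_n f_n) <= liminf_n integral(f_n) = 15.52.
        So the integral of the pointwise liminf is at most 15.52.


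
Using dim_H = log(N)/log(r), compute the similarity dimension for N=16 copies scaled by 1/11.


For a self-similar set with N copies scaled by 1/r:
dim_H = log(N)/log(r) = log(16)/log(11)
= 2.772589/2.397895
= 1.156259


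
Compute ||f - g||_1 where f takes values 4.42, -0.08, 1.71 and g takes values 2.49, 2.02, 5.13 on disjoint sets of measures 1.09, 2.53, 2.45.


Step 1: Compute differences f_i - g_i:
  4.42 - 2.49 = 1.93
  -0.08 - 2.02 = -2.1
  1.71 - 5.13 = -3.42
Step 2: Compute |diff|^1 * measure for each set:
  |1.93|^1 * 1.09 = 1.93 * 1.09 = 2.1037
  |-2.1|^1 * 2.53 = 2.1 * 2.53 = 5.313
  |-3.42|^1 * 2.45 = 3.42 * 2.45 = 8.379
Step 3: Sum = 15.7957
Step 4: ||f-g||_1 = (15.7957)^(1/1) = 15.7957


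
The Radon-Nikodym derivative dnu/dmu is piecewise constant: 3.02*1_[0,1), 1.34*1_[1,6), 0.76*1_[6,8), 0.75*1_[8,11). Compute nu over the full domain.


Integrate each piece of the Radon-Nikodym derivative:
Step 1: integral_0^1 3.02 dx = 3.02*(1-0) = 3.02*1 = 3.02
Step 2: integral_1^6 1.34 dx = 1.34*(6-1) = 1.34*5 = 6.7
Step 3: integral_6^8 0.76 dx = 0.76*(8-6) = 0.76*2 = 1.52
Step 4: integral_8^11 0.75 dx = 0.75*(11-8) = 0.75*3 = 2.25
Total: 3.02 + 6.7 + 1.52 + 2.25 = 13.49


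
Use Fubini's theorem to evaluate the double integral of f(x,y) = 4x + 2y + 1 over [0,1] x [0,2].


By Fubini, integrate in x first, then y.
Step 1: Fix y, integrate over x in [0,1]:
  integral(4x + 2y + 1, x=0..1)
  = 4*(1^2 - 0^2)/2 + (2y + 1)*(1 - 0)
  = 2 + (2y + 1)*1
  = 2 + 2y + 1
  = 3 + 2y
Step 2: Integrate over y in [0,2]:
  integral(3 + 2y, y=0..2)
  = 3*2 + 2*(2^2 - 0^2)/2
  = 6 + 4
  = 10


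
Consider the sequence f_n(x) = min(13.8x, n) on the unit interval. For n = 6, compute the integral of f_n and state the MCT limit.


f(x) = 13.8x on [0,1]; f_n(x) = min(13.8x, n). At n = 6:
Step 1: f(x) reaches 6 at x = 6/13.8 = 0.434783
Step 2: integral(f_6) = integral(13.8x, 0, 0.434783) + integral(6, 0.434783, 1)
       = 13.8*0.434783^2/2 + 6*(1 - 0.434783)
       = 1.304348 + 3.391304
       = 4.695652
Step 3: As n -> infinity, f_n increases to f, so by MCT integral(f_n) -> integral(f) = 13.8/2 = 6.9.
Convergence: integral(f_6) = 4.695652 -> 6.9 as n -> infinity


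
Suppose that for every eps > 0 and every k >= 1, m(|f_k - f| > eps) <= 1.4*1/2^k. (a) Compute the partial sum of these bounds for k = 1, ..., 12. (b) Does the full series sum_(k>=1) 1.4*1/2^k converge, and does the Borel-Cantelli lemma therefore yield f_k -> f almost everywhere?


Step 1: List the terms 1.4*1/2^k for k = 1 to 12:
  k=1: 0.7
  k=2: 0.35
  k=3: 0.175
  k=4: 0.0875
  k=5: 0.04375
  k=6: 0.021875
  k=7: 0.010937
  k=8: 0.005469
  k=9: 0.002734
  k=10: 0.001367
  k=11: 6.835937e-04
  k=12: 3.417969e-04
Step 2: Partial sum = 0.7 + 0.35 + 0.175 + 0.0875 + 0.04375 + 0.021875 + 0.010937 + 0.005469 + 0.002734 + 0.001367 + 6.835937e-04 + 3.417969e-04
     = 1.399658
Step 3: The full series sum_(k>=1) 1.4*1/2^k converges (geometric series with ratio 1/2 < 1; a constant multiple of a convergent series converges).
Step 4: Fix eps > 0. Since sum_k m(|f_k - f| > eps) < infinity, the Borel-Cantelli lemma gives
        m(limsup_k {|f_k - f| > eps}) = 0, i.e. for a.e. x, |f_k(x) - f(x)| <= eps for all large k.
        Applying this with eps = 1/j for j = 1, 2, ... and intersecting the countably many full-measure sets,
        for a.e. x we get limsup_k |f_k(x) - f(x)| <= 1/j for every j, hence f_k -> f almost everywhere.
Conclusion: series converges; Borel-Cantelli yields f_k -> f a.e.


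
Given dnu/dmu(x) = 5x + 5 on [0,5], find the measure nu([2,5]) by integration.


nu(A) = integral_A (dnu/dmu) dmu = integral_2^5 (5x + 5) dx
Step 1: Antiderivative F(x) = (5/2)x^2 + 5x
Step 2: F(5) = (5/2)*5^2 + 5*5 = 62.5 + 25 = 87.5
Step 3: F(2) = (5/2)*2^2 + 5*2 = 10 + 10 = 20
Step 4: nu([2,5]) = F(5) - F(2) = 87.5 - 20 = 67.5


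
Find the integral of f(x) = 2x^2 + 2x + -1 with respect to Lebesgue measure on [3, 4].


The Lebesgue integral of a Riemann-integrable function agrees with the Riemann integral.
Antiderivative F(x) = (2/3)x^3 + (2/2)x^2 + -1x
F(4) = (2/3)*4^3 + (2/2)*4^2 + -1*4
     = (2/3)*64 + (2/2)*16 + -1*4
     = 42.666667 + 16 + -4
     = 54.666667
F(3) = 24
Integral = F(4) - F(3) = 54.666667 - 24 = 30.666667


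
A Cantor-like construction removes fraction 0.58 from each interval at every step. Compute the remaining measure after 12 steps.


Step 1: At each step, fraction remaining = 1 - 0.58 = 0.42
Step 2: After 12 steps, measure = (0.42)^12
Result = 3.012947e-05


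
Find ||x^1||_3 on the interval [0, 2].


Step 1: ||f||_3 = (integral_0^2 |x^1|^3 dx)^(1/3)
     = (integral_0^2 x^3 dx)^(1/3)
Step 2: integral_0^2 x^3 dx = [x^4/(4)] from 0 to 2 = 2^4/4
     = 16/4 = 4
Step 3: ||f||_3 = (4)^(1/3) = 1.587401


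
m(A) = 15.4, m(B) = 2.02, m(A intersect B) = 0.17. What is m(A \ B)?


m(A \ B) = m(A) - m(A n B)
= 15.4 - 0.17
= 15.23


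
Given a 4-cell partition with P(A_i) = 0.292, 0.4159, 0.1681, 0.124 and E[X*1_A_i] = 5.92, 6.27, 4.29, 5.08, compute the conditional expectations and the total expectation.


For each cell A_i: E[X|A_i] = E[X*1_A_i] / P(A_i)
Step 1: E[X|A_1] = 5.92 / 0.292 = 20.273973
Step 2: E[X|A_2] = 6.27 / 0.4159 = 15.075739
Step 3: E[X|A_3] = 4.29 / 0.1681 = 25.520523
Step 4: E[X|A_4] = 5.08 / 0.124 = 40.967742
Verification: E[X] = sum E[X*1_A_i] = 5.92 + 6.27 + 4.29 + 5.08 = 21.56


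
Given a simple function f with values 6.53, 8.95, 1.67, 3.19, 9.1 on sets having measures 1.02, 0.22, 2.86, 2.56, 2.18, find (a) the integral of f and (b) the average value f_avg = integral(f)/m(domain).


Step 1: Integral = sum(value_i * measure_i)
= 6.53*1.02 + 8.95*0.22 + 1.67*2.86 + 3.19*2.56 + 9.1*2.18
= 6.6606 + 1.969 + 4.7762 + 8.1664 + 19.838
= 41.4102
Step 2: Total measure of domain = 1.02 + 0.22 + 2.86 + 2.56 + 2.18 = 8.84
Step 3: Average value = 41.4102 / 8.84 = 4.684412


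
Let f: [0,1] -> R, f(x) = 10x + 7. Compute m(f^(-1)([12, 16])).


f^(-1)([12, 16]) = {x : 12 <= 10x + 7 <= 16}
Solving: (12 - 7)/10 <= x <= (16 - 7)/10
= [0.5, 0.9]
Intersecting with [0,1]: [0.5, 0.9]
Measure = 0.9 - 0.5 = 0.4


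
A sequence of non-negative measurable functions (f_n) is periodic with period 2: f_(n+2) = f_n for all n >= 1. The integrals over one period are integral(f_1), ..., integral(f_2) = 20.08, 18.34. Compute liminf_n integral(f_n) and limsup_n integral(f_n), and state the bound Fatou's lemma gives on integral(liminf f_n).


The sequence (integral(f_n)) is periodic with period 2, repeating the values 20.08, 18.34 indefinitely.
Step 1: For a periodic sequence, every tail (a_m, a_(m+1), ...) contains all 2 period values infinitely often.
Step 2: Hence inf of every tail = min of the period values = min(20.08, 18.34) = 18.34.
        liminf_n integral(f_n) = sup over m of (inf of tail from m) = 18.34.
Step 3: Similarly sup of every tail = max of the period values = 20.08.
        limsup_n integral(f_n) = 20.08.
Step 4: Fatou's lemma: integral(liminf_n f_n) <= liminf_n integral(f_n) = 18.34.
        So the integral of the pointwise liminf is at most 18.34.


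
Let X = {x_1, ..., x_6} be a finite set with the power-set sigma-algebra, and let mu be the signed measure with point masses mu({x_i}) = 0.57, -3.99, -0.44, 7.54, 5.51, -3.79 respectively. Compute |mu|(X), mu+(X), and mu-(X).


Step 1: Every measurable set is a union of atoms (the cells / points), so a Hahn decomposition is
  obtained by grouping atoms by sign: P = union of atoms with mu > 0, N = union of the remaining atoms.
  Atoms in P (indices): 1, 4, 5;  atoms in N (indices): 2, 3, 6
  Positive values: 0.57, 7.54, 5.51
  Negative values: -3.99, -0.44, -3.79
Step 2: mu+(X) = mu(P) = sum of positive atom values = 13.62
Step 3: mu-(X) = -mu(N) = sum of |negative atom values| = 8.22
Step 4: |mu|(X) = mu+(X) + mu-(X) = 13.62 + 8.22 = 21.84


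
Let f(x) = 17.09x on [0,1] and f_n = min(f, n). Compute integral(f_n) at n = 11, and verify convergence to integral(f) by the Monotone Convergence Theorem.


f(x) = 17.09x on [0,1]; f_n(x) = min(17.09x, n). At n = 11:
Step 1: f(x) reaches 11 at x = 11/17.09 = 0.643651
Step 2: integral(f_11) = integral(17.09x, 0, 0.643651) + integral(11, 0.643651, 1)
       = 17.09*0.643651^2/2 + 11*(1 - 0.643651)
       = 3.540082 + 3.919836
       = 7.459918
Step 3: As n -> infinity, f_n increases to f, so by MCT integral(f_n) -> integral(f) = 17.09/2 = 8.545.
Convergence: integral(f_11) = 7.459918 -> 8.545 as n -> infinity


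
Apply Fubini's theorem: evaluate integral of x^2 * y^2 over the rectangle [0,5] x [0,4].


By Fubini's theorem, the double integral factors as a product of single integrals:
Step 1: integral_0^5 x^2 dx = [x^3/3] from 0 to 5
     = 5^3/3 = 41.666667
Step 2: integral_0^4 y^2 dy = [y^3/3] from 0 to 4
     = 4^3/3 = 21.333333
Step 3: Double integral = 41.666667 * 21.333333 = 888.888889


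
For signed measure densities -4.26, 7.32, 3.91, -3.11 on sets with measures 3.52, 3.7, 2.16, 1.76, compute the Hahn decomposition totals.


Step 1: Compute signed measure on each set:
  Set 1: -4.26 * 3.52 = -14.9952
  Set 2: 7.32 * 3.7 = 27.084
  Set 3: 3.91 * 2.16 = 8.4456
  Set 4: -3.11 * 1.76 = -5.4736
Step 2: Total signed measure = (-14.9952) + (27.084) + (8.4456) + (-5.4736)
     = 15.0608
Step 3: Positive part mu+(X) = sum of positive contributions = 35.5296
Step 4: Negative part mu-(X) = |sum of negative contributions| = 20.4688


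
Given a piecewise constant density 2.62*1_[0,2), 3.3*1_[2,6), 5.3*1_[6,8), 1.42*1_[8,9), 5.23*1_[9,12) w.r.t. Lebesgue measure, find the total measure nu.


Integrate each piece of the Radon-Nikodym derivative:
Step 1: integral_0^2 2.62 dx = 2.62*(2-0) = 2.62*2 = 5.24
Step 2: integral_2^6 3.3 dx = 3.3*(6-2) = 3.3*4 = 13.2
Step 3: integral_6^8 5.3 dx = 5.3*(8-6) = 5.3*2 = 10.6
Step 4: integral_8^9 1.42 dx = 1.42*(9-8) = 1.42*1 = 1.42
Step 5: integral_9^12 5.23 dx = 5.23*(12-9) = 5.23*3 = 15.69
Total: 5.24 + 13.2 + 10.6 + 1.42 + 15.69 = 46.15


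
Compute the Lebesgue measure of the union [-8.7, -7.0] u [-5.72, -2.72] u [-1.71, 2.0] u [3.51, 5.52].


For pairwise disjoint intervals, m(union) = sum of lengths.
= (-7.0 - -8.7) + (-2.72 - -5.72) + (2.0 - -1.71) + (5.52 - 3.51)
= 1.7 + 3 + 3.71 + 2.01
= 10.42


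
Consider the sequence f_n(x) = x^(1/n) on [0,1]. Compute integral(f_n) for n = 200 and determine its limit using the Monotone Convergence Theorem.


At n = 200: f_200(x) = x^(1/200).
Step 1: integral(x^(1/200), 0, 1) = [x^(1/200+1) / (1/200+1)] from 0 to 1
     = 1 / (1/200 + 1) = 1 / ((200+1)/200) = 200/(200+1)
     = 200/201 = 0.995025
Step 2: As n -> infinity, f_n(x) = x^(1/n) -> 1 for x in (0,1], and f_n is increasing in n.
By MCT, lim_n integral(f_n) = integral(lim_n f_n) = integral(1, 0, 1) = 1.
Step 3: Verify convergence: 200/201 = 0.995025 -> 1


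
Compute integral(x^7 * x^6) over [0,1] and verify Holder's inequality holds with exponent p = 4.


Step 1: Exact integral of f*g = integral(x^13, 0, 1) = 1/14
     = 0.071429
Step 2: Holder bound with p=4, q=1.333333:
  ||f||_p = (integral x^28 dx)^(1/4) = (1/29)^(1/4) = 0.430924
  ||g||_q = (integral x^8 dx)^(1/1.333333) = (1/9)^(1/1.333333) = 0.19245
Step 3: Holder bound = ||f||_p * ||g||_q = 0.430924 * 0.19245 = 0.082931
Verification: 0.071429 <= 0.082931 (Holder holds)


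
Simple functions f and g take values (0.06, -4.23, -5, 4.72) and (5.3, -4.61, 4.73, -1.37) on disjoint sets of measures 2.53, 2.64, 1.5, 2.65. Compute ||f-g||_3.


Step 1: Compute differences f_i - g_i:
  0.06 - 5.3 = -5.24
  -4.23 - -4.61 = 0.38
  -5 - 4.73 = -9.73
  4.72 - -1.37 = 6.09
Step 2: Compute |diff|^3 * measure for each set:
  |-5.24|^3 * 2.53 = 143.877824 * 2.53 = 364.010895
  |0.38|^3 * 2.64 = 0.054872 * 2.64 = 0.144862
  |-9.73|^3 * 1.5 = 921.167317 * 1.5 = 1381.750976
  |6.09|^3 * 2.65 = 225.866529 * 2.65 = 598.546302
Step 3: Sum = 2344.453034
Step 4: ||f-g||_3 = (2344.453034)^(1/3) = 13.28456


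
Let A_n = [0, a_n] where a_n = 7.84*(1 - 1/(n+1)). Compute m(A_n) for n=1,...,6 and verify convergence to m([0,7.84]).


By continuity of measure from below: if A_n increases to A, then m(A_n) -> m(A).
Here A = [0, 7.84], so m(A) = 7.84
Step 1: a_1 = 7.84*(1 - 1/2) = 3.92, m(A_1) = 3.92
Step 2: a_2 = 7.84*(1 - 1/3) = 5.2267, m(A_2) = 5.2267
Step 3: a_3 = 7.84*(1 - 1/4) = 5.88, m(A_3) = 5.88
Step 4: a_4 = 7.84*(1 - 1/5) = 6.272, m(A_4) = 6.272
Step 5: a_5 = 7.84*(1 - 1/6) = 6.5333, m(A_5) = 6.5333
Step 6: a_6 = 7.84*(1 - 1/7) = 6.72, m(A_6) = 6.72
Limit: m(A_n) -> m([0,7.84]) = 7.84


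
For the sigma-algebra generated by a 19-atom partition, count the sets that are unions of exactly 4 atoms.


Each element of F is a union of some subset of the 19 atoms.
Elements that are unions of exactly 4 atoms correspond to 4-element subsets of the 19 atoms.
Count = C(19, 4) = 19! / (4! * 15!) = 3876.


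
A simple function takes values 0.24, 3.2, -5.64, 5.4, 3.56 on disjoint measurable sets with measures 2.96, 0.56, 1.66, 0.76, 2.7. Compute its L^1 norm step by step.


Step 1: Compute |f_i|^1 for each value:
  |0.24|^1 = 0.24
  |3.2|^1 = 3.2
  |-5.64|^1 = 5.64
  |5.4|^1 = 5.4
  |3.56|^1 = 3.56
Step 2: Multiply by measures and sum:
  0.24 * 2.96 = 0.7104
  3.2 * 0.56 = 1.792
  5.64 * 1.66 = 9.3624
  5.4 * 0.76 = 4.104
  3.56 * 2.7 = 9.612
Sum = 0.7104 + 1.792 + 9.3624 + 4.104 + 9.612 = 25.5808
Step 3: Take the p-th root:
||f||_1 = (25.5808)^(1/1) = 25.5808


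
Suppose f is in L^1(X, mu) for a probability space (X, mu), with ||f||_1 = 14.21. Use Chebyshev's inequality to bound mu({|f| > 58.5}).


Chebyshev/Markov inequality: mu(|f| > eps) <= (||f||_p / eps)^p
Step 1: ||f||_1 / eps = 14.21 / 58.5 = 0.242906
Step 2: Raise to power p = 1:
  (0.242906)^1 = 0.242906
Step 3: Therefore mu(|f| > 58.5) <= 0.242906


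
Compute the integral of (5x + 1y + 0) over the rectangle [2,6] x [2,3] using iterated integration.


By Fubini, integrate in x first, then y.
Step 1: Fix y, integrate over x in [2,6]:
  integral(5x + 1y + 0, x=2..6)
  = 5*(6^2 - 2^2)/2 + (1y + 0)*(6 - 2)
  = 80 + (1y + 0)*4
  = 80 + 4y + 0
  = 80 + 4y
Step 2: Integrate over y in [2,3]:
  integral(80 + 4y, y=2..3)
  = 80*1 + 4*(3^2 - 2^2)/2
  = 80 + 10
  = 90


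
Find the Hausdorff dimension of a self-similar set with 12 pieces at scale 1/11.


For a self-similar set with N copies scaled by 1/r:
dim_H = log(N)/log(r) = log(12)/log(11)
= 2.484907/2.397895
= 1.036287


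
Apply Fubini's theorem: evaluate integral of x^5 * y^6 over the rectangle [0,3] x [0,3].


By Fubini's theorem, the double integral factors as a product of single integrals:
Step 1: integral_0^3 x^5 dx = [x^6/6] from 0 to 3
     = 3^6/6 = 121.5
Step 2: integral_0^3 y^6 dy = [y^7/7] from 0 to 3
     = 3^7/7 = 312.428571
Step 3: Double integral = 121.5 * 312.428571 = 37960.071429


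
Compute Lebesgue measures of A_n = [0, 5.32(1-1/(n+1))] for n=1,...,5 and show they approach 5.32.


By continuity of measure from below: if A_n increases to A, then m(A_n) -> m(A).
Here A = [0, 5.32], so m(A) = 5.32
Step 1: a_1 = 5.32*(1 - 1/2) = 2.66, m(A_1) = 2.66
Step 2: a_2 = 5.32*(1 - 1/3) = 3.5467, m(A_2) = 3.5467
Step 3: a_3 = 5.32*(1 - 1/4) = 3.99, m(A_3) = 3.99
Step 4: a_4 = 5.32*(1 - 1/5) = 4.256, m(A_4) = 4.256
Step 5: a_5 = 5.32*(1 - 1/6) = 4.4333, m(A_5) = 4.4333
Limit: m(A_n) -> m([0,5.32]) = 5.32


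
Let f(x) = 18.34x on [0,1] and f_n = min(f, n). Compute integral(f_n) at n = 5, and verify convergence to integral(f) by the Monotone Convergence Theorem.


f(x) = 18.34x on [0,1]; f_n(x) = min(18.34x, n). At n = 5:
Step 1: f(x) reaches 5 at x = 5/18.34 = 0.272628
Step 2: integral(f_5) = integral(18.34x, 0, 0.272628) + integral(5, 0.272628, 1)
       = 18.34*0.272628^2/2 + 5*(1 - 0.272628)
       = 0.68157 + 3.636859
       = 4.31843
Step 3: As n -> infinity, f_n increases to f, so by MCT integral(f_n) -> integral(f) = 18.34/2 = 9.17.
Convergence: integral(f_5) = 4.31843 -> 9.17 as n -> infinity


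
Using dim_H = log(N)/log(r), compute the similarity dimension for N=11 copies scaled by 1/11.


For a self-similar set with N copies scaled by 1/r:
dim_H = log(N)/log(r) = log(11)/log(11)
= 2.397895/2.397895
= 1


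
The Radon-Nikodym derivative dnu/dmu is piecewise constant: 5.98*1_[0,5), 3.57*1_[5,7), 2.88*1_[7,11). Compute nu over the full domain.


Integrate each piece of the Radon-Nikodym derivative:
Step 1: integral_0^5 5.98 dx = 5.98*(5-0) = 5.98*5 = 29.9
Step 2: integral_5^7 3.57 dx = 3.57*(7-5) = 3.57*2 = 7.14
Step 3: integral_7^11 2.88 dx = 2.88*(11-7) = 2.88*4 = 11.52
Total: 29.9 + 7.14 + 11.52 = 48.56


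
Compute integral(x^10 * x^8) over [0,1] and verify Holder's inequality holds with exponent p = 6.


Step 1: Exact integral of f*g = integral(x^18, 0, 1) = 1/19
     = 0.052632
Step 2: Holder bound with p=6, q=1.2:
  ||f||_p = (integral x^60 dx)^(1/6) = (1/61)^(1/6) = 0.504017
  ||g||_q = (integral x^9.6 dx)^(1/1.2) = (1/10.6)^(1/1.2) = 0.139823
Step 3: Holder bound = ||f||_p * ||g||_q = 0.504017 * 0.139823 = 0.070473
Verification: 0.052632 <= 0.070473 (Holder holds)


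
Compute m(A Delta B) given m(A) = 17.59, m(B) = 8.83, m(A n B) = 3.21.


m(A Delta B) = m(A) + m(B) - 2*m(A n B)
= 17.59 + 8.83 - 2*3.21
= 17.59 + 8.83 - 6.42
= 20


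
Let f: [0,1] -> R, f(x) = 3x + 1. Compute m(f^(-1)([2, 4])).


f^(-1)([2, 4]) = {x : 2 <= 3x + 1 <= 4}
Solving: (2 - 1)/3 <= x <= (4 - 1)/3
= [0.333333, 1]
Intersecting with [0,1]: [0.333333, 1]
Measure = 1 - 0.333333 = 0.666667


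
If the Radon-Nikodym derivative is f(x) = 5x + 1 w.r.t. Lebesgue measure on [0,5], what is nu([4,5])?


nu(A) = integral_A (dnu/dmu) dmu = integral_4^5 (5x + 1) dx
Step 1: Antiderivative F(x) = (5/2)x^2 + 1x
Step 2: F(5) = (5/2)*5^2 + 1*5 = 62.5 + 5 = 67.5
Step 3: F(4) = (5/2)*4^2 + 1*4 = 40 + 4 = 44
Step 4: nu([4,5]) = F(5) - F(4) = 67.5 - 44 = 23.5


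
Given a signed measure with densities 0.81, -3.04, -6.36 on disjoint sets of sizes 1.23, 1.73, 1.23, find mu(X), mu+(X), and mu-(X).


Step 1: Compute signed measure on each set:
  Set 1: 0.81 * 1.23 = 0.9963
  Set 2: -3.04 * 1.73 = -5.2592
  Set 3: -6.36 * 1.23 = -7.8228
Step 2: Total signed measure = (0.9963) + (-5.2592) + (-7.8228)
     = -12.0857
Step 3: Positive part mu+(X) = sum of positive contributions = 0.9963
Step 4: Negative part mu-(X) = |sum of negative contributions| = 13.082


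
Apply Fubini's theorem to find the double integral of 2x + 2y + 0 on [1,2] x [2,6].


By Fubini, integrate in x first, then y.
Step 1: Fix y, integrate over x in [1,2]:
  integral(2x + 2y + 0, x=1..2)
  = 2*(2^2 - 1^2)/2 + (2y + 0)*(2 - 1)
  = 3 + (2y + 0)*1
  = 3 + 2y + 0
  = 3 + 2y
Step 2: Integrate over y in [2,6]:
  integral(3 + 2y, y=2..6)
  = 3*4 + 2*(6^2 - 2^2)/2
  = 12 + 32
  = 44


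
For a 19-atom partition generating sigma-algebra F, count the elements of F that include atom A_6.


Each element of F is a union of some subset S of the 19 atoms.
The element contains A_6 iff A_6 is in S.
So we count subsets S of {A_1,...,A_19} with A_6 in S: choose freely among the other 18 atoms.
Count = 2^(19-1) = 2^18 = 262144.


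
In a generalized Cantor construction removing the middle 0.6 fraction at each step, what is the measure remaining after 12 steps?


Step 1: At each step, fraction remaining = 1 - 0.6 = 0.4
Step 2: After 12 steps, measure = (0.4)^12
Result = 1.677722e-05


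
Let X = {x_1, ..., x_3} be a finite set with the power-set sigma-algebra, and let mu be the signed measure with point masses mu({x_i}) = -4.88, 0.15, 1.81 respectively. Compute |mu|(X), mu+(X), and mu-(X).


Step 1: Every measurable set is a union of atoms (the cells / points), so a Hahn decomposition is
  obtained by grouping atoms by sign: P = union of atoms with mu > 0, N = union of the remaining atoms.
  Atoms in P (indices): 2, 3;  atoms in N (indices): 1
  Positive values: 0.15, 1.81
  Negative values: -4.88
Step 2: mu+(X) = mu(P) = sum of positive atom values = 1.96
Step 3: mu-(X) = -mu(N) = sum of |negative atom values| = 4.88
Step 4: |mu|(X) = mu+(X) + mu-(X) = 1.96 + 4.88 = 6.84


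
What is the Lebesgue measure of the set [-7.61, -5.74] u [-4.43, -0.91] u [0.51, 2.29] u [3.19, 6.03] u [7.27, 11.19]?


For pairwise disjoint intervals, m(union) = sum of lengths.
= (-5.74 - -7.61) + (-0.91 - -4.43) + (2.29 - 0.51) + (6.03 - 3.19) + (11.19 - 7.27)
= 1.87 + 3.52 + 1.78 + 2.84 + 3.92
= 13.93


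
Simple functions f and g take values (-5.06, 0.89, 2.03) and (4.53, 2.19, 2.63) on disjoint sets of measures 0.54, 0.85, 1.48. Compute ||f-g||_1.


Step 1: Compute differences f_i - g_i:
  -5.06 - 4.53 = -9.59
  0.89 - 2.19 = -1.3
  2.03 - 2.63 = -0.6
Step 2: Compute |diff|^1 * measure for each set:
  |-9.59|^1 * 0.54 = 9.59 * 0.54 = 5.1786
  |-1.3|^1 * 0.85 = 1.3 * 0.85 = 1.105
  |-0.6|^1 * 1.48 = 0.6 * 1.48 = 0.888
Step 3: Sum = 7.1716
Step 4: ||f-g||_1 = (7.1716)^(1/1) = 7.1716


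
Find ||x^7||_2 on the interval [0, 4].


Step 1: ||f||_2 = (integral_0^4 |x^7|^2 dx)^(1/2)
     = (integral_0^4 x^14 dx)^(1/2)
Step 2: integral_0^4 x^14 dx = [x^15/(15)] from 0 to 4 = 4^15/15
     = 1073741824/15 = 7.158279e+07
Step 3: ||f||_2 = (7.158279e+07)^(1/2) = 8460.661219


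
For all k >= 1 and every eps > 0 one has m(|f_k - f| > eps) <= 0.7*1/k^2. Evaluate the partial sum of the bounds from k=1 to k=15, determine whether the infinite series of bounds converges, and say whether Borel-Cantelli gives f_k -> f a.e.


Step 1: List the terms 0.7*1/k^2 for k = 1 to 15:
  k=1: 0.7
  k=2: 0.175
  k=3: 0.077778
  k=4: 0.04375
  k=5: 0.028
  k=6: 0.019444
  k=7: 0.014286
  k=8: 0.010937
  k=9: 0.008642
  k=10: 0.007
  k=11: 0.005785
  k=12: 0.004861
  k=13: 0.004142
  k=14: 0.003571
  k=15: 0.003111
Step 2: Partial sum = 0.7 + 0.175 + 0.077778 + 0.04375 + 0.028 + 0.019444 + 0.014286 + 0.010937 + 0.008642 + 0.007 + 0.005785 + 0.004861 + 0.004142 + 0.003571 + 0.003111
     = 1.106308
Step 3: The full series sum_(k>=1) 0.7*1/k^2 converges (p-series with p = 2 > 1; a constant multiple of a convergent series converges).
Step 4: Fix eps > 0. Since sum_k m(|f_k - f| > eps) < infinity, the Borel-Cantelli lemma gives
        m(limsup_k {|f_k - f| > eps}) = 0, i.e. for a.e. x, |f_k(x) - f(x)| <= eps for all large k.
        Applying this with eps = 1/j for j = 1, 2, ... and intersecting the countably many full-measure sets,
        for a.e. x we get limsup_k |f_k(x) - f(x)| <= 1/j for every j, hence f_k -> f almost everywhere.
Conclusion: series converges; Borel-Cantelli yields f_k -> f a.e.


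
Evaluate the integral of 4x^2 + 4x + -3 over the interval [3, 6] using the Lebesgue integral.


The Lebesgue integral of a Riemann-integrable function agrees with the Riemann integral.
Antiderivative F(x) = (4/3)x^3 + (4/2)x^2 + -3x
F(6) = (4/3)*6^3 + (4/2)*6^2 + -3*6
     = (4/3)*216 + (4/2)*36 + -3*6
     = 288 + 72 + -18
     = 342
F(3) = 45
Integral = F(6) - F(3) = 342 - 45 = 297


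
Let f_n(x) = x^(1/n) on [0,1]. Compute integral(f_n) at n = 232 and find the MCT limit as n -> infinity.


At n = 232: f_232(x) = x^(1/232).
Step 1: integral(x^(1/232), 0, 1) = [x^(1/232+1) / (1/232+1)] from 0 to 1
     = 1 / (1/232 + 1) = 1 / ((232+1)/232) = 232/(232+1)
     = 232/233 = 0.995708
Step 2: As n -> infinity, f_n(x) = x^(1/n) -> 1 for x in (0,1], and f_n is increasing in n.
By MCT, lim_n integral(f_n) = integral(lim_n f_n) = integral(1, 0, 1) = 1.
Step 3: Verify convergence: 232/233 = 0.995708 -> 1


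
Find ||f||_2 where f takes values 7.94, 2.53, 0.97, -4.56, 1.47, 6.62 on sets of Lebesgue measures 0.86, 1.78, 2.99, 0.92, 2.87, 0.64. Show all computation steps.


Step 1: Compute |f_i|^2 for each value:
  |7.94|^2 = 63.0436
  |2.53|^2 = 6.4009
  |0.97|^2 = 0.9409
  |-4.56|^2 = 20.7936
  |1.47|^2 = 2.1609
  |6.62|^2 = 43.8244
Step 2: Multiply by measures and sum:
  63.0436 * 0.86 = 54.217496
  6.4009 * 1.78 = 11.393602
  0.9409 * 2.99 = 2.813291
  20.7936 * 0.92 = 19.130112
  2.1609 * 2.87 = 6.201783
  43.8244 * 0.64 = 28.047616
Sum = 54.217496 + 11.393602 + 2.813291 + 19.130112 + 6.201783 + 28.047616 = 121.8039
Step 3: Take the p-th root:
||f||_2 = (121.8039)^(1/2) = 11.03648


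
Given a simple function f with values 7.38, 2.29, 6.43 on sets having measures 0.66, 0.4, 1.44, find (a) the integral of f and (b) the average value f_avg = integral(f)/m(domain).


Step 1: Integral = sum(value_i * measure_i)
= 7.38*0.66 + 2.29*0.4 + 6.43*1.44
= 4.8708 + 0.916 + 9.2592
= 15.046
Step 2: Total measure of domain = 0.66 + 0.4 + 1.44 = 2.5
Step 3: Average value = 15.046 / 2.5 = 6.0184


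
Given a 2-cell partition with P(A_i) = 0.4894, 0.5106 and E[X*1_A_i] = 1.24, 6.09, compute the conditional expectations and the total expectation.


For each cell A_i: E[X|A_i] = E[X*1_A_i] / P(A_i)
Step 1: E[X|A_1] = 1.24 / 0.4894 = 2.533715
Step 2: E[X|A_2] = 6.09 / 0.5106 = 11.927145
Verification: E[X] = sum E[X*1_A_i] = 1.24 + 6.09 = 7.33


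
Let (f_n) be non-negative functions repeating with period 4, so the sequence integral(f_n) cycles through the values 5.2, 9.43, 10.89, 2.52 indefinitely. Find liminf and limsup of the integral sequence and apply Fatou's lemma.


The sequence (integral(f_n)) is periodic with period 4, repeating the values 5.2, 9.43, 10.89, 2.52 indefinitely.
Step 1: For a periodic sequence, every tail (a_m, a_(m+1), ...) contains all 4 period values infinitely often.
Step 2: Hence inf of every tail = min of the period values = min(5.2, 9.43, 10.89, 2.52) = 2.52.
        liminf_n integral(f_n) = sup over m of (inf of tail from m) = 2.52.
Step 3: Similarly sup of every tail = max of the period values = 10.89.
        limsup_n integral(f_n) = 10.89.
Step 4: Fatou's lemma: integral(liminf_n f_n) <= liminf_n integral(f_n) = 2.52.
        So the integral of the pointwise liminf is at most 2.52.


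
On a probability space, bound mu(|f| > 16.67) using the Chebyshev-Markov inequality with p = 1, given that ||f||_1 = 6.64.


Chebyshev/Markov inequality: mu(|f| > eps) <= (||f||_p / eps)^p
Step 1: ||f||_1 / eps = 6.64 / 16.67 = 0.39832
Step 2: Raise to power p = 1:
  (0.39832)^1 = 0.39832
Step 3: Therefore mu(|f| > 16.67) <= 0.39832


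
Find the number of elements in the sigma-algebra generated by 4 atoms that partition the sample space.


Each element of the sigma-algebra is a union of some subset of the 4 atoms.
The number of such subsets is 2^4 = 16.


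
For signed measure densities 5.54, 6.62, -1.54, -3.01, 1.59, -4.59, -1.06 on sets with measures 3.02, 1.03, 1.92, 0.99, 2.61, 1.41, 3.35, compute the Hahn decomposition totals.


Step 1: Compute signed measure on each set:
  Set 1: 5.54 * 3.02 = 16.7308
  Set 2: 6.62 * 1.03 = 6.8186
  Set 3: -1.54 * 1.92 = -2.9568
  Set 4: -3.01 * 0.99 = -2.9799
  Set 5: 1.59 * 2.61 = 4.1499
  Set 6: -4.59 * 1.41 = -6.4719
  Set 7: -1.06 * 3.35 = -3.551
Step 2: Total signed measure = (16.7308) + (6.8186) + (-2.9568) + (-2.9799) + (4.1499) + (-6.4719) + (-3.551)
     = 11.7397
Step 3: Positive part mu+(X) = sum of positive contributions = 27.6993
Step 4: Negative part mu-(X) = |sum of negative contributions| = 15.9596


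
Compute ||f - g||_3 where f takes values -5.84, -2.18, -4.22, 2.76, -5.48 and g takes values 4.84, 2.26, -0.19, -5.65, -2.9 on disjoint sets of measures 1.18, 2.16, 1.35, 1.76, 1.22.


Step 1: Compute differences f_i - g_i:
  -5.84 - 4.84 = -10.68
  -2.18 - 2.26 = -4.44
  -4.22 - -0.19 = -4.03
  2.76 - -5.65 = 8.41
  -5.48 - -2.9 = -2.58
Step 2: Compute |diff|^3 * measure for each set:
  |-10.68|^3 * 1.18 = 1218.186432 * 1.18 = 1437.45999
  |-4.44|^3 * 2.16 = 87.528384 * 2.16 = 189.061309
  |-4.03|^3 * 1.35 = 65.450827 * 1.35 = 88.358616
  |8.41|^3 * 1.76 = 594.823321 * 1.76 = 1046.889045
  |-2.58|^3 * 1.22 = 17.173512 * 1.22 = 20.951685
Step 3: Sum = 2782.720645
Step 4: ||f-g||_3 = (2782.720645)^(1/3) = 14.065544


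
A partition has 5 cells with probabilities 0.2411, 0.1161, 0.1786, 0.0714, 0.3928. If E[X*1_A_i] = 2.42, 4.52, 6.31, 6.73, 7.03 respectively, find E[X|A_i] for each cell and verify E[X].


For each cell A_i: E[X|A_i] = E[X*1_A_i] / P(A_i)
Step 1: E[X|A_1] = 2.42 / 0.2411 = 10.037329
Step 2: E[X|A_2] = 4.52 / 0.1161 = 38.931955
Step 3: E[X|A_3] = 6.31 / 0.1786 = 35.330347
Step 4: E[X|A_4] = 6.73 / 0.0714 = 94.257703
Step 5: E[X|A_5] = 7.03 / 0.3928 = 17.897149
Verification: E[X] = sum E[X*1_A_i] = 2.42 + 4.52 + 6.31 + 6.73 + 7.03 = 27.01


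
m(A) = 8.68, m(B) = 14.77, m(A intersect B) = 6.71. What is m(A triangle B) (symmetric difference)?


m(A Delta B) = m(A) + m(B) - 2*m(A n B)
= 8.68 + 14.77 - 2*6.71
= 8.68 + 14.77 - 13.42
= 10.03


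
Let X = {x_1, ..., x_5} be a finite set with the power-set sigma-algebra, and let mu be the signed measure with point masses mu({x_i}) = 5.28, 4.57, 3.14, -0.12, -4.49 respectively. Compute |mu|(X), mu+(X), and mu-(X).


Step 1: Every measurable set is a union of atoms (the cells / points), so a Hahn decomposition is
  obtained by grouping atoms by sign: P = union of atoms with mu > 0, N = union of the remaining atoms.
  Atoms in P (indices): 1, 2, 3;  atoms in N (indices): 4, 5
  Positive values: 5.28, 4.57, 3.14
  Negative values: -0.12, -4.49
Step 2: mu+(X) = mu(P) = sum of positive atom values = 12.99
Step 3: mu-(X) = -mu(N) = sum of |negative atom values| = 4.61
Step 4: |mu|(X) = mu+(X) + mu-(X) = 12.99 + 4.61 = 17.6


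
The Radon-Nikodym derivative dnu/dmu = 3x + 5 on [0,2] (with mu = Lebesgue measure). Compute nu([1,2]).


nu(A) = integral_A (dnu/dmu) dmu = integral_1^2 (3x + 5) dx
Step 1: Antiderivative F(x) = (3/2)x^2 + 5x
Step 2: F(2) = (3/2)*2^2 + 5*2 = 6 + 10 = 16
Step 3: F(1) = (3/2)*1^2 + 5*1 = 1.5 + 5 = 6.5
Step 4: nu([1,2]) = F(2) - F(1) = 16 - 6.5 = 9.5


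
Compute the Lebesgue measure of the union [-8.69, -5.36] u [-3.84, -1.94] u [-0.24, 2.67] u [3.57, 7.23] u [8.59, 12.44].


For pairwise disjoint intervals, m(union) = sum of lengths.
= (-5.36 - -8.69) + (-1.94 - -3.84) + (2.67 - -0.24) + (7.23 - 3.57) + (12.44 - 8.59)
= 3.33 + 1.9 + 2.91 + 3.66 + 3.85
= 15.65


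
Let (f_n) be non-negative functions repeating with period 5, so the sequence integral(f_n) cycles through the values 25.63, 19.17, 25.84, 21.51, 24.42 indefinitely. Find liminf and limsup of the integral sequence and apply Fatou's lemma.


The sequence (integral(f_n)) is periodic with period 5, repeating the values 25.63, 19.17, 25.84, 21.51, 24.42 indefinitely.
Step 1: For a periodic sequence, every tail (a_m, a_(m+1), ...) contains all 5 period values infinitely often.
Step 2: Hence inf of every tail = min of the period values = min(25.63, 19.17, 25.84, 21.51, 24.42) = 19.17.
        liminf_n integral(f_n) = sup over m of (inf of tail from m) = 19.17.
Step 3: Similarly sup of every tail = max of the period values = 25.84.
        limsup_n integral(f_n) = 25.84.
Step 4: Fatou's lemma: integral(liminf_n f_n) <= liminf_n integral(f_n) = 19.17.
        So the integral of the pointwise liminf is at most 19.17.


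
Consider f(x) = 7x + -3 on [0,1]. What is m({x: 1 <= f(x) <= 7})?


f^(-1)([1, 7]) = {x : 1 <= 7x + -3 <= 7}
Solving: (1 - -3)/7 <= x <= (7 - -3)/7
= [0.571429, 1.428571]
Intersecting with [0,1]: [0.571429, 1]
Measure = 1 - 0.571429 = 0.428571


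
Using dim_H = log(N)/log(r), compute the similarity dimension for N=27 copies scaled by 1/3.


For a self-similar set with N copies scaled by 1/r:
dim_H = log(N)/log(r) = log(27)/log(3)
= 3.295837/1.098612
= 3


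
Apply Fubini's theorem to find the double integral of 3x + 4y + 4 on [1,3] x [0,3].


By Fubini, integrate in x first, then y.
Step 1: Fix y, integrate over x in [1,3]:
  integral(3x + 4y + 4, x=1..3)
  = 3*(3^2 - 1^2)/2 + (4y + 4)*(3 - 1)
  = 12 + (4y + 4)*2
  = 12 + 8y + 8
  = 20 + 8y
Step 2: Integrate over y in [0,3]:
  integral(20 + 8y, y=0..3)
  = 20*3 + 8*(3^2 - 0^2)/2
  = 60 + 36
  = 96


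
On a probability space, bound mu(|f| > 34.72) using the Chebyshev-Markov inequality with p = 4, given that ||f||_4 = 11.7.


Chebyshev/Markov inequality: mu(|f| > eps) <= (||f||_p / eps)^p
Step 1: ||f||_4 / eps = 11.7 / 34.72 = 0.336982
Step 2: Raise to power p = 4:
  (0.336982)^4 = 0.012895
Step 3: Therefore mu(|f| > 34.72) <= 0.012895


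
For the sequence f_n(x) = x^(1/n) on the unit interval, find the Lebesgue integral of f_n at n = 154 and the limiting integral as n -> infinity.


At n = 154: f_154(x) = x^(1/154).
Step 1: integral(x^(1/154), 0, 1) = [x^(1/154+1) / (1/154+1)] from 0 to 1
     = 1 / (1/154 + 1) = 1 / ((154+1)/154) = 154/(154+1)
     = 154/155 = 0.993548
Step 2: As n -> infinity, f_n(x) = x^(1/n) -> 1 for x in (0,1], and f_n is increasing in n.
By MCT, lim_n integral(f_n) = integral(lim_n f_n) = integral(1, 0, 1) = 1.
Step 3: Verify convergence: 154/155 = 0.993548 -> 1


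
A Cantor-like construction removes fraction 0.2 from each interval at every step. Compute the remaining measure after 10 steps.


Step 1: At each step, fraction remaining = 1 - 0.2 = 0.8
Step 2: After 10 steps, measure = (0.8)^10
Result = 0.107374


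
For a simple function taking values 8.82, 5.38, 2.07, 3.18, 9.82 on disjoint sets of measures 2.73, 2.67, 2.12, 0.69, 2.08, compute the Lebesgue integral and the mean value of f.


Step 1: Integral = sum(value_i * measure_i)
= 8.82*2.73 + 5.38*2.67 + 2.07*2.12 + 3.18*0.69 + 9.82*2.08
= 24.0786 + 14.3646 + 4.3884 + 2.1942 + 20.4256
= 65.4514
Step 2: Total measure of domain = 2.73 + 2.67 + 2.12 + 0.69 + 2.08 = 10.29
Step 3: Average value = 65.4514 / 10.29 = 6.36068


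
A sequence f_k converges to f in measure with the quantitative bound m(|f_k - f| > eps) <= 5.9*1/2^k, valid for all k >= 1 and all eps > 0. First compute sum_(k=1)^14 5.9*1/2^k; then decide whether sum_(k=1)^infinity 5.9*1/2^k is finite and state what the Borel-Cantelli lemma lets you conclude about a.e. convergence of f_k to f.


Step 1: List the terms 5.9*1/2^k for k = 1 to 14:
  k=1: 2.95
  k=2: 1.475
  k=3: 0.7375
  k=4: 0.36875
  k=5: 0.184375
  k=6: 0.092188
  k=7: 0.046094
  k=8: 0.023047
  k=9: 0.011523
  k=10: 0.005762
  k=11: 0.002881
  k=12: 0.00144
  k=13: 7.202148e-04
  k=14: 3.601074e-04
Step 2: Partial sum = 2.95 + 1.475 + 0.7375 + 0.36875 + 0.184375 + 0.092188 + 0.046094 + 0.023047 + 0.011523 + 0.005762 + 0.002881 + 0.00144 + 7.202148e-04 + 3.601074e-04
     = 5.89964
Step 3: The full series sum_(k>=1) 5.9*1/2^k converges (geometric series with ratio 1/2 < 1; a constant multiple of a convergent series converges).
Step 4: Fix eps > 0. Since sum_k m(|f_k - f| > eps) < infinity, the Borel-Cantelli lemma gives
        m(limsup_k {|f_k - f| > eps}) = 0, i.e. for a.e. x, |f_k(x) - f(x)| <= eps for all large k.
        Applying this with eps = 1/j for j = 1, 2, ... and intersecting the countably many full-measure sets,
        for a.e. x we get limsup_k |f_k(x) - f(x)| <= 1/j for every j, hence f_k -> f almost everywhere.
Conclusion: series converges; Borel-Cantelli yields f_k -> f a.e.


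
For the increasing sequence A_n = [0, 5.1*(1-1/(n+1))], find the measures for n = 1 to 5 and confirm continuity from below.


By continuity of measure from below: if A_n increases to A, then m(A_n) -> m(A).
Here A = [0, 5.1], so m(A) = 5.1
Step 1: a_1 = 5.1*(1 - 1/2) = 2.55, m(A_1) = 2.55
Step 2: a_2 = 5.1*(1 - 1/3) = 3.4, m(A_2) = 3.4
Step 3: a_3 = 5.1*(1 - 1/4) = 3.825, m(A_3) = 3.825
Step 4: a_4 = 5.1*(1 - 1/5) = 4.08, m(A_4) = 4.08
Step 5: a_5 = 5.1*(1 - 1/6) = 4.25, m(A_5) = 4.25
Limit: m(A_n) -> m([0,5.1]) = 5.1


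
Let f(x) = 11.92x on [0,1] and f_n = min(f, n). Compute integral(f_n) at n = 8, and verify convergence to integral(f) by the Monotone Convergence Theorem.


f(x) = 11.92x on [0,1]; f_n(x) = min(11.92x, n). At n = 8:
Step 1: f(x) reaches 8 at x = 8/11.92 = 0.671141
Step 2: integral(f_8) = integral(11.92x, 0, 0.671141) + integral(8, 0.671141, 1)
       = 11.92*0.671141^2/2 + 8*(1 - 0.671141)
       = 2.684564 + 2.630872
       = 5.315436
Step 3: As n -> infinity, f_n increases to f, so by MCT integral(f_n) -> integral(f) = 11.92/2 = 5.96.
Convergence: integral(f_8) = 5.315436 -> 5.96 as n -> infinity


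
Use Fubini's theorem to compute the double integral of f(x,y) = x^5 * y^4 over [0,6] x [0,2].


By Fubini's theorem, the double integral factors as a product of single integrals:
Step 1: integral_0^6 x^5 dx = [x^6/6] from 0 to 6
     = 6^6/6 = 7776
Step 2: integral_0^2 y^4 dy = [y^5/5] from 0 to 2
     = 2^5/5 = 6.4
Step 3: Double integral = 7776 * 6.4 = 49766.4
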